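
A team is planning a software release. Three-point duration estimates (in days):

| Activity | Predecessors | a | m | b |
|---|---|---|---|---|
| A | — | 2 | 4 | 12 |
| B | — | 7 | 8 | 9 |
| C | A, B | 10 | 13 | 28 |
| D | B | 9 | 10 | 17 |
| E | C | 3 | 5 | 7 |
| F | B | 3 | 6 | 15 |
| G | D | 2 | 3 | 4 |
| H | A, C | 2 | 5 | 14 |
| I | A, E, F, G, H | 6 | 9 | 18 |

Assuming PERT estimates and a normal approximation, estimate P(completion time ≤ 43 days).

0.833

te_A = (2 + 4·4 + 12)/6 = 30/6 = 5; σ²_A = ((12−2)/6)² = 2.778
te_B = (7 + 4·8 + 9)/6 = 48/6 = 8; σ²_B = ((9−7)/6)² = 0.111
te_C = (10 + 4·13 + 28)/6 = 90/6 = 15; σ²_C = ((28−10)/6)² = 9.000
te_D = (9 + 4·10 + 17)/6 = 66/6 = 11; σ²_D = ((17−9)/6)² = 1.778
te_E = (3 + 4·5 + 7)/6 = 30/6 = 5; σ²_E = ((7−3)/6)² = 0.444
te_F = (3 + 4·6 + 15)/6 = 42/6 = 7; σ²_F = ((15−3)/6)² = 4.000
te_G = (2 + 4·3 + 4)/6 = 18/6 = 3; σ²_G = ((4−2)/6)² = 0.111
te_H = (2 + 4·5 + 14)/6 = 36/6 = 6; σ²_H = ((14−2)/6)² = 4.000
te_I = (6 + 4·9 + 18)/6 = 60/6 = 10; σ²_I = ((18−6)/6)² = 4.000

Forward pass:
ES_A = 0; EF_A = 5
ES_B = 0; EF_B = 8
ES_C = max(EF_A=5, EF_B=8) = 8; EF_C = 8+15 = 23
ES_D = 8; EF_D = 8+11 = 19
ES_E = 23; EF_E = 23+5 = 28
ES_F = 8; EF_F = 8+7 = 15
ES_G = 19; EF_G = 19+3 = 22
ES_H = max(EF_A=5, EF_C=23) = 23; EF_H = 23+6 = 29
ES_I = max(EF_A=5, EF_E=28, EF_F=15, EF_G=22, EF_H=29) = 29; EF_I = 29+10 = 39
Expected project duration μ = 39 days. Critical path: B → C → H → I.

Variance along critical path = 0.111 + 9.000 + 4.000 + 4.000 = 17.111; σ = √17.111 = 4.137 days.
Z = (43 − 39) / 4.137 = 0.967
P(T ≤ 43) = Φ(0.967) ≈ 0.833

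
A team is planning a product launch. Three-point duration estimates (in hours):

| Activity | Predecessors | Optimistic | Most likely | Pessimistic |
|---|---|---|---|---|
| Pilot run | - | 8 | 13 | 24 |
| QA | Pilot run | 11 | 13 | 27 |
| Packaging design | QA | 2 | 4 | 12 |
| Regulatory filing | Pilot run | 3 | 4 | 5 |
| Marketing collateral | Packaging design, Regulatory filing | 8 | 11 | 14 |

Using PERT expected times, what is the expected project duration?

45 hours

te_Pilot run = (8 + 4·13 + 24)/6 = 84/6 = 14
te_QA = (11 + 4·13 + 27)/6 = 90/6 = 15
te_Packaging design = (2 + 4·4 + 12)/6 = 30/6 = 5
te_Regulatory filing = (3 + 4·4 + 5)/6 = 24/6 = 4
te_Marketing collateral = (8 + 4·11 + 14)/6 = 66/6 = 11

Forward pass:
ES_Pilot run = 0; EF_Pilot run = 14
ES_QA = 14; EF_QA = 14+15 = 29
ES_Packaging design = 29; EF_Packaging design = 29+5 = 34
ES_Regulatory filing = 14; EF_Regulatory filing = 14+4 = 18
ES_Marketing collateral = max(EF_Packaging design=34, EF_Regulatory filing=18) = 34; EF_Marketing collateral = 34+11 = 45
Expected project duration μ = 45 hours. Critical path: Pilot run → QA → Packaging design → Marketing collateral.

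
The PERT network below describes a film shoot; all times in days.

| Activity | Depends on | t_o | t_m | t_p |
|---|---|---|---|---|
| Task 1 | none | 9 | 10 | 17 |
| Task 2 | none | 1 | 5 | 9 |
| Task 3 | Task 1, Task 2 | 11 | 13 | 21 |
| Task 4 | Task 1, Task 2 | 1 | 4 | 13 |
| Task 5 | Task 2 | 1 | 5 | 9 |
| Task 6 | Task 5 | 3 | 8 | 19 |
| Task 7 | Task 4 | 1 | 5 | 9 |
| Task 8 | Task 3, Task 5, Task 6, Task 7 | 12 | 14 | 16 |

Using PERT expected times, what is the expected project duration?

te_Task 1 = (9 + 4·10 + 17)/6 = 66/6 = 11
te_Task 2 = (1 + 4·5 + 9)/6 = 30/6 = 5
te_Task 3 = (11 + 4·13 + 21)/6 = 84/6 = 14
te_Task 4 = (1 + 4·4 + 13)/6 = 30/6 = 5
te_Task 5 = (1 + 4·5 + 9)/6 = 30/6 = 5
te_Task 6 = (3 + 4·8 + 19)/6 = 54/6 = 9
te_Task 7 = (1 + 4·5 + 9)/6 = 30/6 = 5
te_Task 8 = (12 + 4·14 + 16)/6 = 84/6 = 14

Forward pass:
ES_Task 1 = 0; EF_Task 1 = 11
ES_Task 2 = 0; EF_Task 2 = 5
ES_Task 3 = max(EF_Task 1=11, EF_Task 2=5) = 11; EF_Task 3 = 11+14 = 25
ES_Task 4 = max(EF_Task 1=11, EF_Task 2=5) = 11; EF_Task 4 = 11+5 = 16
ES_Task 5 = 5; EF_Task 5 = 5+5 = 10
ES_Task 6 = 10; EF_Task 6 = 10+9 = 19
ES_Task 7 = 16; EF_Task 7 = 16+5 = 21
ES_Task 8 = max(EF_Task 3=25, EF_Task 5=10, EF_Task 6=19, EF_Task 7=21) = 25; EF_Task 8 = 25+14 = 39
Expected project duration μ = 39 days. Critical path: Task 1 → Task 3 → Task 8.

39 days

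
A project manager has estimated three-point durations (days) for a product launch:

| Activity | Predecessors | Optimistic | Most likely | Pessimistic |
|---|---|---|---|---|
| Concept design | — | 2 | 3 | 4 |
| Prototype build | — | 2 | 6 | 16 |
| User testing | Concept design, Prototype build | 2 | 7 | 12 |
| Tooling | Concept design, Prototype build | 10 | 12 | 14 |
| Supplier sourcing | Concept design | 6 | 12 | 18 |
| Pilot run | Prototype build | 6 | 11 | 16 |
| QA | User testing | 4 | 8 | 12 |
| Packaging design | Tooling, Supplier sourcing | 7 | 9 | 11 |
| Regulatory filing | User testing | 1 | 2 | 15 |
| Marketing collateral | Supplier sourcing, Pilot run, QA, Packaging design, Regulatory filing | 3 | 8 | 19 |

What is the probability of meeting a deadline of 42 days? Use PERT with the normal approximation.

te_Concept design = (2 + 4·3 + 4)/6 = 18/6 = 3; σ²_Concept design = ((4−2)/6)² = 0.111
te_Prototype build = (2 + 4·6 + 16)/6 = 42/6 = 7; σ²_Prototype build = ((16−2)/6)² = 5.444
te_User testing = (2 + 4·7 + 12)/6 = 42/6 = 7; σ²_User testing = ((12−2)/6)² = 2.778
te_Tooling = (10 + 4·12 + 14)/6 = 72/6 = 12; σ²_Tooling = ((14−10)/6)² = 0.444
te_Supplier sourcing = (6 + 4·12 + 18)/6 = 72/6 = 12; σ²_Supplier sourcing = ((18−6)/6)² = 4.000
te_Pilot run = (6 + 4·11 + 16)/6 = 66/6 = 11; σ²_Pilot run = ((16−6)/6)² = 2.778
te_QA = (4 + 4·8 + 12)/6 = 48/6 = 8; σ²_QA = ((12−4)/6)² = 1.778
te_Packaging design = (7 + 4·9 + 11)/6 = 54/6 = 9; σ²_Packaging design = ((11−7)/6)² = 0.444
te_Regulatory filing = (1 + 4·2 + 15)/6 = 24/6 = 4; σ²_Regulatory filing = ((15−1)/6)² = 5.444
te_Marketing collateral = (3 + 4·8 + 19)/6 = 54/6 = 9; σ²_Marketing collateral = ((19−3)/6)² = 7.111

Forward pass:
ES_Concept design = 0; EF_Concept design = 3
ES_Prototype build = 0; EF_Prototype build = 7
ES_User testing = max(EF_Concept design=3, EF_Prototype build=7) = 7; EF_User testing = 7+7 = 14
ES_Tooling = max(EF_Concept design=3, EF_Prototype build=7) = 7; EF_Tooling = 7+12 = 19
ES_Supplier sourcing = 3; EF_Supplier sourcing = 3+12 = 15
ES_Pilot run = 7; EF_Pilot run = 7+11 = 18
ES_QA = 14; EF_QA = 14+8 = 22
ES_Packaging design = max(EF_Tooling=19, EF_Supplier sourcing=15) = 19; EF_Packaging design = 19+9 = 28
ES_Regulatory filing = 14; EF_Regulatory filing = 14+4 = 18
ES_Marketing collateral = max(EF_Supplier sourcing=15, EF_Pilot run=18, EF_QA=22, EF_Packaging design=28, EF_Regulatory filing=18) = 28; EF_Marketing collateral = 28+9 = 37
Expected project duration μ = 37 days. Critical path: Prototype build → Tooling → Packaging design → Marketing collateral.

Variance along critical path = 5.444 + 0.444 + 0.444 + 7.111 = 13.444; σ = √13.444 = 3.667 days.
Z = (42 − 37) / 3.667 = 1.364
P(T ≤ 42) = Φ(1.364) ≈ 0.914

0.914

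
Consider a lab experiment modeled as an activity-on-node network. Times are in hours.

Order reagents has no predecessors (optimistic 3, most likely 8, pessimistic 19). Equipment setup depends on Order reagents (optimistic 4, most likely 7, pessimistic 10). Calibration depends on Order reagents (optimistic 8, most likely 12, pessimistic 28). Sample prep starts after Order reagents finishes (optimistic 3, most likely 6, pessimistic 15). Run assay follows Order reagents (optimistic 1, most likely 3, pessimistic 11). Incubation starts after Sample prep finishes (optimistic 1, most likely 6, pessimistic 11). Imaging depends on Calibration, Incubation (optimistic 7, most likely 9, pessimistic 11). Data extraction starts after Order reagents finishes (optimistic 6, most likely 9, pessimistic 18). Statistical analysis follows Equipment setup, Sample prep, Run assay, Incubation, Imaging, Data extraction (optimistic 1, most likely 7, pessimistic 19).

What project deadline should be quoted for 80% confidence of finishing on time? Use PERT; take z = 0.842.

44.4 hours

te_Order reagents = (3 + 4·8 + 19)/6 = 54/6 = 9; σ²_Order reagents = ((19−3)/6)² = 7.111
te_Equipment setup = (4 + 4·7 + 10)/6 = 42/6 = 7; σ²_Equipment setup = ((10−4)/6)² = 1.000
te_Calibration = (8 + 4·12 + 28)/6 = 84/6 = 14; σ²_Calibration = ((28−8)/6)² = 11.111
te_Sample prep = (3 + 4·6 + 15)/6 = 42/6 = 7; σ²_Sample prep = ((15−3)/6)² = 4.000
te_Run assay = (1 + 4·3 + 11)/6 = 24/6 = 4; σ²_Run assay = ((11−1)/6)² = 2.778
te_Incubation = (1 + 4·6 + 11)/6 = 36/6 = 6; σ²_Incubation = ((11−1)/6)² = 2.778
te_Imaging = (7 + 4·9 + 11)/6 = 54/6 = 9; σ²_Imaging = ((11−7)/6)² = 0.444
te_Data extraction = (6 + 4·9 + 18)/6 = 60/6 = 10; σ²_Data extraction = ((18−6)/6)² = 4.000
te_Statistical analysis = (1 + 4·7 + 19)/6 = 48/6 = 8; σ²_Statistical analysis = ((19−1)/6)² = 9.000

Forward pass:
ES_Order reagents = 0; EF_Order reagents = 9
ES_Equipment setup = 9; EF_Equipment setup = 9+7 = 16
ES_Calibration = 9; EF_Calibration = 9+14 = 23
ES_Sample prep = 9; EF_Sample prep = 9+7 = 16
ES_Run assay = 9; EF_Run assay = 9+4 = 13
ES_Incubation = 16; EF_Incubation = 16+6 = 22
ES_Imaging = max(EF_Calibration=23, EF_Incubation=22) = 23; EF_Imaging = 23+9 = 32
ES_Data extraction = 9; EF_Data extraction = 9+10 = 19
ES_Statistical analysis = max(EF_Equipment setup=16, EF_Sample prep=16, EF_Run assay=13, EF_Incubation=22, EF_Imaging=32, EF_Data extraction=19) = 32; EF_Statistical analysis = 32+8 = 40
Expected project duration μ = 40 hours. Critical path: Order reagents → Calibration → Imaging → Statistical analysis.

Variance along critical path = 7.111 + 11.111 + 0.444 + 9.000 = 27.667; σ = 5.260 hours.
D = μ + z·σ = 40 + 0.842·5.260 = 44.4 hours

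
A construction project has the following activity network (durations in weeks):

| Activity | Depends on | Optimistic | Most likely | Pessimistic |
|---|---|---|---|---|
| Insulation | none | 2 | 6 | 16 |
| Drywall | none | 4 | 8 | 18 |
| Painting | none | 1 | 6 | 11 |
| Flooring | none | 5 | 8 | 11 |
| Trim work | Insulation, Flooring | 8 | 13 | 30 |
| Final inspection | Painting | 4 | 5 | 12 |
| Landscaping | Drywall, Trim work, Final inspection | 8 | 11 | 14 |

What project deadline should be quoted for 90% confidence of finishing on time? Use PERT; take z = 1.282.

te_Insulation = (2 + 4·6 + 16)/6 = 42/6 = 7; σ²_Insulation = ((16−2)/6)² = 5.444
te_Drywall = (4 + 4·8 + 18)/6 = 54/6 = 9; σ²_Drywall = ((18−4)/6)² = 5.444
te_Painting = (1 + 4·6 + 11)/6 = 36/6 = 6; σ²_Painting = ((11−1)/6)² = 2.778
te_Flooring = (5 + 4·8 + 11)/6 = 48/6 = 8; σ²_Flooring = ((11−5)/6)² = 1.000
te_Trim work = (8 + 4·13 + 30)/6 = 90/6 = 15; σ²_Trim work = ((30−8)/6)² = 13.444
te_Final inspection = (4 + 4·5 + 12)/6 = 36/6 = 6; σ²_Final inspection = ((12−4)/6)² = 1.778
te_Landscaping = (8 + 4·11 + 14)/6 = 66/6 = 11; σ²_Landscaping = ((14−8)/6)² = 1.000

Forward pass:
ES_Insulation = 0; EF_Insulation = 7
ES_Drywall = 0; EF_Drywall = 9
ES_Painting = 0; EF_Painting = 6
ES_Flooring = 0; EF_Flooring = 8
ES_Trim work = max(EF_Insulation=7, EF_Flooring=8) = 8; EF_Trim work = 8+15 = 23
ES_Final inspection = 6; EF_Final inspection = 6+6 = 12
ES_Landscaping = max(EF_Drywall=9, EF_Trim work=23, EF_Final inspection=12) = 23; EF_Landscaping = 23+11 = 34
Expected project duration μ = 34 weeks. Critical path: Flooring → Trim work → Landscaping.

Variance along critical path = 1.000 + 13.444 + 1.000 = 15.444; σ = 3.930 weeks.
D = μ + z·σ = 34 + 1.282·3.930 = 39.0 weeks

39.0 weeks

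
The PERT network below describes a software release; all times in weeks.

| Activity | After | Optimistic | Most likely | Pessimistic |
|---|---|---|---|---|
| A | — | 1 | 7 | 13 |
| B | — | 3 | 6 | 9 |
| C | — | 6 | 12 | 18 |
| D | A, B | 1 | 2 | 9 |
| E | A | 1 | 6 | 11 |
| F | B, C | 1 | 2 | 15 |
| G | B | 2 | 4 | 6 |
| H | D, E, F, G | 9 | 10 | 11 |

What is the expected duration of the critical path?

te_A = (1 + 4·7 + 13)/6 = 42/6 = 7
te_B = (3 + 4·6 + 9)/6 = 36/6 = 6
te_C = (6 + 4·12 + 18)/6 = 72/6 = 12
te_D = (1 + 4·2 + 9)/6 = 18/6 = 3
te_E = (1 + 4·6 + 11)/6 = 36/6 = 6
te_F = (1 + 4·2 + 15)/6 = 24/6 = 4
te_G = (2 + 4·4 + 6)/6 = 24/6 = 4
te_H = (9 + 4·10 + 11)/6 = 60/6 = 10

Forward pass:
ES_A = 0; EF_A = 7
ES_B = 0; EF_B = 6
ES_C = 0; EF_C = 12
ES_D = max(EF_A=7, EF_B=6) = 7; EF_D = 7+3 = 10
ES_E = 7; EF_E = 7+6 = 13
ES_F = max(EF_B=6, EF_C=12) = 12; EF_F = 12+4 = 16
ES_G = 6; EF_G = 6+4 = 10
ES_H = max(EF_D=10, EF_E=13, EF_F=16, EF_G=10) = 16; EF_H = 16+10 = 26
Expected project duration μ = 26 weeks. Critical path: C → F → H.

26 weeks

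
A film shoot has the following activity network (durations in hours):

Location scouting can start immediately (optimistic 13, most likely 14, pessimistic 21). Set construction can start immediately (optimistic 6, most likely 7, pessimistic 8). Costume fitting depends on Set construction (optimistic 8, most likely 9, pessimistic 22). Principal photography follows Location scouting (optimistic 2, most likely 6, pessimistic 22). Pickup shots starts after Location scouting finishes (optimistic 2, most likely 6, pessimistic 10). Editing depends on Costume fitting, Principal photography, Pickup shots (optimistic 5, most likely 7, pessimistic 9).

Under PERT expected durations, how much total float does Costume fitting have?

5 hours

te_Location scouting = (13 + 4·14 + 21)/6 = 90/6 = 15
te_Set construction = (6 + 4·7 + 8)/6 = 42/6 = 7
te_Costume fitting = (8 + 4·9 + 22)/6 = 66/6 = 11
te_Principal photography = (2 + 4·6 + 22)/6 = 48/6 = 8
te_Pickup shots = (2 + 4·6 + 10)/6 = 36/6 = 6
te_Editing = (5 + 4·7 + 9)/6 = 42/6 = 7

Forward pass:
ES_Location scouting = 0; EF_Location scouting = 15
ES_Set construction = 0; EF_Set construction = 7
ES_Costume fitting = 7; EF_Costume fitting = 7+11 = 18
ES_Principal photography = 15; EF_Principal photography = 15+8 = 23
ES_Pickup shots = 15; EF_Pickup shots = 15+6 = 21
ES_Editing = max(EF_Costume fitting=18, EF_Principal photography=23, EF_Pickup shots=21) = 23; EF_Editing = 23+7 = 30
Expected project duration μ = 30 hours. Critical path: Location scouting → Principal photography → Editing.

Backward pass:
LF_Editing = 30; LS_Editing = 30−7 = 23
LF_Pickup shots = LS_Editing = 23; LS_Pickup shots = 23−6 = 17
LF_Principal photography = LS_Editing = 23; LS_Principal photography = 23−8 = 15
LF_Costume fitting = LS_Editing = 23; LS_Costume fitting = 23−11 = 12
LF_Set construction = LS_Costume fitting = 12; LS_Set construction = 12−7 = 5
LF_Location scouting = min(LS_Principal photography=15, LS_Pickup shots=17) = 15; LS_Location scouting = 15−15 = 0
Slack_Costume fitting = LS_Costume fitting − ES_Costume fitting = 12 − 7 = 5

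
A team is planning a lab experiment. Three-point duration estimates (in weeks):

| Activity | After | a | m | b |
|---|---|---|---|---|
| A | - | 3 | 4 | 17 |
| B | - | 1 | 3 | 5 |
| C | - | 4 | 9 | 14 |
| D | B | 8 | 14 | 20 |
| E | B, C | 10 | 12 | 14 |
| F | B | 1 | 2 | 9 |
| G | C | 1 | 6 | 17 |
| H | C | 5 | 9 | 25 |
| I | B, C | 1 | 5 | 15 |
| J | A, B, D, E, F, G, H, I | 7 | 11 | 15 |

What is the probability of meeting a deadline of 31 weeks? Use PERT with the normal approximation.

te_A = (3 + 4·4 + 17)/6 = 36/6 = 6; σ²_A = ((17−3)/6)² = 5.444
te_B = (1 + 4·3 + 5)/6 = 18/6 = 3; σ²_B = ((5−1)/6)² = 0.444
te_C = (4 + 4·9 + 14)/6 = 54/6 = 9; σ²_C = ((14−4)/6)² = 2.778
te_D = (8 + 4·14 + 20)/6 = 84/6 = 14; σ²_D = ((20−8)/6)² = 4.000
te_E = (10 + 4·12 + 14)/6 = 72/6 = 12; σ²_E = ((14−10)/6)² = 0.444
te_F = (1 + 4·2 + 9)/6 = 18/6 = 3; σ²_F = ((9−1)/6)² = 1.778
te_G = (1 + 4·6 + 17)/6 = 42/6 = 7; σ²_G = ((17−1)/6)² = 7.111
te_H = (5 + 4·9 + 25)/6 = 66/6 = 11; σ²_H = ((25−5)/6)² = 11.111
te_I = (1 + 4·5 + 15)/6 = 36/6 = 6; σ²_I = ((15−1)/6)² = 5.444
te_J = (7 + 4·11 + 15)/6 = 66/6 = 11; σ²_J = ((15−7)/6)² = 1.778

Forward pass:
ES_A = 0; EF_A = 6
ES_B = 0; EF_B = 3
ES_C = 0; EF_C = 9
ES_D = 3; EF_D = 3+14 = 17
ES_E = max(EF_B=3, EF_C=9) = 9; EF_E = 9+12 = 21
ES_F = 3; EF_F = 3+3 = 6
ES_G = 9; EF_G = 9+7 = 16
ES_H = 9; EF_H = 9+11 = 20
ES_I = max(EF_B=3, EF_C=9) = 9; EF_I = 9+6 = 15
ES_J = max(EF_A=6, EF_B=3, EF_D=17, EF_E=21, EF_F=6, EF_G=16, EF_H=20, EF_I=15) = 21; EF_J = 21+11 = 32
Expected project duration μ = 32 weeks. Critical path: C → E → J.

Variance along critical path = 2.778 + 0.444 + 1.778 = 5.000; σ = √5.000 = 2.236 weeks.
Z = (31 − 32) / 2.236 = -0.447
P(T ≤ 31) = Φ(-0.447) ≈ 0.327

0.327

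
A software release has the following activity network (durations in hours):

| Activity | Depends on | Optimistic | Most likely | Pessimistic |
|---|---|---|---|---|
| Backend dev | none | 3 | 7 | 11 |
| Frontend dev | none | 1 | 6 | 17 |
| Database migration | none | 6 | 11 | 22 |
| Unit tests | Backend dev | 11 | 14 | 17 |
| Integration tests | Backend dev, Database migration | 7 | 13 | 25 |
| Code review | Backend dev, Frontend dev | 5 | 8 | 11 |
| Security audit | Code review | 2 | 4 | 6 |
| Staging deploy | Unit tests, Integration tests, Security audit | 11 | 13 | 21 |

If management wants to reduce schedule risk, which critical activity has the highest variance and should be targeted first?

te_Backend dev = (3 + 4·7 + 11)/6 = 42/6 = 7; σ²_Backend dev = ((11−3)/6)² = 1.778
te_Frontend dev = (1 + 4·6 + 17)/6 = 42/6 = 7; σ²_Frontend dev = ((17−1)/6)² = 7.111
te_Database migration = (6 + 4·11 + 22)/6 = 72/6 = 12; σ²_Database migration = ((22−6)/6)² = 7.111
te_Unit tests = (11 + 4·14 + 17)/6 = 84/6 = 14; σ²_Unit tests = ((17−11)/6)² = 1.000
te_Integration tests = (7 + 4·13 + 25)/6 = 84/6 = 14; σ²_Integration tests = ((25−7)/6)² = 9.000
te_Code review = (5 + 4·8 + 11)/6 = 48/6 = 8; σ²_Code review = ((11−5)/6)² = 1.000
te_Security audit = (2 + 4·4 + 6)/6 = 24/6 = 4; σ²_Security audit = ((6−2)/6)² = 0.444
te_Staging deploy = (11 + 4·13 + 21)/6 = 84/6 = 14; σ²_Staging deploy = ((21−11)/6)² = 2.778

Forward pass:
ES_Backend dev = 0; EF_Backend dev = 7
ES_Frontend dev = 0; EF_Frontend dev = 7
ES_Database migration = 0; EF_Database migration = 12
ES_Unit tests = 7; EF_Unit tests = 7+14 = 21
ES_Integration tests = max(EF_Backend dev=7, EF_Database migration=12) = 12; EF_Integration tests = 12+14 = 26
ES_Code review = max(EF_Backend dev=7, EF_Frontend dev=7) = 7; EF_Code review = 7+8 = 15
ES_Security audit = 15; EF_Security audit = 15+4 = 19
ES_Staging deploy = max(EF_Unit tests=21, EF_Integration tests=26, EF_Security audit=19) = 26; EF_Staging deploy = 26+14 = 40
Expected project duration μ = 40 hours. Critical path: Database migration → Integration tests → Staging deploy.

Variances on critical path: σ²_Database migration=7.111, σ²_Integration tests=9.000, σ²_Staging deploy=2.778.
Largest is σ²_Integration tests = 9.000.

Integration tests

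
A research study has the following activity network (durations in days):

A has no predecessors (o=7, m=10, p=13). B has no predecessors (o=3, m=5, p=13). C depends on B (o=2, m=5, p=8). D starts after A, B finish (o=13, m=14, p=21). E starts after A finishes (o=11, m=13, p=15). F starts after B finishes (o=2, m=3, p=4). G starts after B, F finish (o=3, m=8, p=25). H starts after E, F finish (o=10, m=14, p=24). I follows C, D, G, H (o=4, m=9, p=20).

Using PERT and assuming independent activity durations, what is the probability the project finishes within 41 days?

te_A = (7 + 4·10 + 13)/6 = 60/6 = 10; σ²_A = ((13−7)/6)² = 1.000
te_B = (3 + 4·5 + 13)/6 = 36/6 = 6; σ²_B = ((13−3)/6)² = 2.778
te_C = (2 + 4·5 + 8)/6 = 30/6 = 5; σ²_C = ((8−2)/6)² = 1.000
te_D = (13 + 4·14 + 21)/6 = 90/6 = 15; σ²_D = ((21−13)/6)² = 1.778
te_E = (11 + 4·13 + 15)/6 = 78/6 = 13; σ²_E = ((15−11)/6)² = 0.444
te_F = (2 + 4·3 + 4)/6 = 18/6 = 3; σ²_F = ((4−2)/6)² = 0.111
te_G = (3 + 4·8 + 25)/6 = 60/6 = 10; σ²_G = ((25−3)/6)² = 13.444
te_H = (10 + 4·14 + 24)/6 = 90/6 = 15; σ²_H = ((24−10)/6)² = 5.444
te_I = (4 + 4·9 + 20)/6 = 60/6 = 10; σ²_I = ((20−4)/6)² = 7.111

Forward pass:
ES_A = 0; EF_A = 10
ES_B = 0; EF_B = 6
ES_C = 6; EF_C = 6+5 = 11
ES_D = max(EF_A=10, EF_B=6) = 10; EF_D = 10+15 = 25
ES_E = 10; EF_E = 10+13 = 23
ES_F = 6; EF_F = 6+3 = 9
ES_G = max(EF_B=6, EF_F=9) = 9; EF_G = 9+10 = 19
ES_H = max(EF_E=23, EF_F=9) = 23; EF_H = 23+15 = 38
ES_I = max(EF_C=11, EF_D=25, EF_G=19, EF_H=38) = 38; EF_I = 38+10 = 48
Expected project duration μ = 48 days. Critical path: A → E → H → I.

Variance along critical path = 1.000 + 0.444 + 5.444 + 7.111 = 14.000; σ = √14.000 = 3.742 days.
Z = (41 − 48) / 3.742 = -1.871
P(T ≤ 41) = Φ(-1.871) ≈ 0.031

0.031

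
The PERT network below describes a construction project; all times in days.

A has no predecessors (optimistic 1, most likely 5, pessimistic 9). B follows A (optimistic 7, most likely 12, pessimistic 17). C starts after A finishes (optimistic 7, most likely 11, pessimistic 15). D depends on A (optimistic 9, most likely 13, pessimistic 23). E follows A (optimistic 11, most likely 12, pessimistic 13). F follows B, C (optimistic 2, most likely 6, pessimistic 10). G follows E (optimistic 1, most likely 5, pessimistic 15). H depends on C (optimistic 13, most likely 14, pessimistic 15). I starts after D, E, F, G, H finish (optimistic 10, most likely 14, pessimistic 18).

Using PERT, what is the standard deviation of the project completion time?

2.33 days

te_A = (1 + 4·5 + 9)/6 = 30/6 = 5; σ²_A = ((9−1)/6)² = 1.778
te_B = (7 + 4·12 + 17)/6 = 72/6 = 12; σ²_B = ((17−7)/6)² = 2.778
te_C = (7 + 4·11 + 15)/6 = 66/6 = 11; σ²_C = ((15−7)/6)² = 1.778
te_D = (9 + 4·13 + 23)/6 = 84/6 = 14; σ²_D = ((23−9)/6)² = 5.444
te_E = (11 + 4·12 + 13)/6 = 72/6 = 12; σ²_E = ((13−11)/6)² = 0.111
te_F = (2 + 4·6 + 10)/6 = 36/6 = 6; σ²_F = ((10−2)/6)² = 1.778
te_G = (1 + 4·5 + 15)/6 = 36/6 = 6; σ²_G = ((15−1)/6)² = 5.444
te_H = (13 + 4·14 + 15)/6 = 84/6 = 14; σ²_H = ((15−13)/6)² = 0.111
te_I = (10 + 4·14 + 18)/6 = 84/6 = 14; σ²_I = ((18−10)/6)² = 1.778

Forward pass:
ES_A = 0; EF_A = 5
ES_B = 5; EF_B = 5+12 = 17
ES_C = 5; EF_C = 5+11 = 16
ES_D = 5; EF_D = 5+14 = 19
ES_E = 5; EF_E = 5+12 = 17
ES_F = max(EF_B=17, EF_C=16) = 17; EF_F = 17+6 = 23
ES_G = 17; EF_G = 17+6 = 23
ES_H = 16; EF_H = 16+14 = 30
ES_I = max(EF_D=19, EF_E=17, EF_F=23, EF_G=23, EF_H=30) = 30; EF_I = 30+14 = 44
Expected project duration μ = 44 days. Critical path: A → C → H → I.

Variance along critical path = 1.778 + 1.778 + 0.111 + 1.778 = 5.444
σ = √5.444 = 2.333 days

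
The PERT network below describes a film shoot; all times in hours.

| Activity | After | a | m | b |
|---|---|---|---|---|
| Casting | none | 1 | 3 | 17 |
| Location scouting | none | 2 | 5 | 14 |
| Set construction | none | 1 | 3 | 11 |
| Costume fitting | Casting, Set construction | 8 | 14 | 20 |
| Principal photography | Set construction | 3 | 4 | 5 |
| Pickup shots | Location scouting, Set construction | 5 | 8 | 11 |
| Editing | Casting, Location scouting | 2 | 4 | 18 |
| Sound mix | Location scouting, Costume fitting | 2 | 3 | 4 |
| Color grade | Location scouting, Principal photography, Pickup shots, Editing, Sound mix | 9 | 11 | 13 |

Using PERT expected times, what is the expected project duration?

33 hours

te_Casting = (1 + 4·3 + 17)/6 = 30/6 = 5
te_Location scouting = (2 + 4·5 + 14)/6 = 36/6 = 6
te_Set construction = (1 + 4·3 + 11)/6 = 24/6 = 4
te_Costume fitting = (8 + 4·14 + 20)/6 = 84/6 = 14
te_Principal photography = (3 + 4·4 + 5)/6 = 24/6 = 4
te_Pickup shots = (5 + 4·8 + 11)/6 = 48/6 = 8
te_Editing = (2 + 4·4 + 18)/6 = 36/6 = 6
te_Sound mix = (2 + 4·3 + 4)/6 = 18/6 = 3
te_Color grade = (9 + 4·11 + 13)/6 = 66/6 = 11

Forward pass:
ES_Casting = 0; EF_Casting = 5
ES_Location scouting = 0; EF_Location scouting = 6
ES_Set construction = 0; EF_Set construction = 4
ES_Costume fitting = max(EF_Casting=5, EF_Set construction=4) = 5; EF_Costume fitting = 5+14 = 19
ES_Principal photography = 4; EF_Principal photography = 4+4 = 8
ES_Pickup shots = max(EF_Location scouting=6, EF_Set construction=4) = 6; EF_Pickup shots = 6+8 = 14
ES_Editing = max(EF_Casting=5, EF_Location scouting=6) = 6; EF_Editing = 6+6 = 12
ES_Sound mix = max(EF_Location scouting=6, EF_Costume fitting=19) = 19; EF_Sound mix = 19+3 = 22
ES_Color grade = max(EF_Location scouting=6, EF_Principal photography=8, EF_Pickup shots=14, EF_Editing=12, EF_Sound mix=22) = 22; EF_Color grade = 22+11 = 33
Expected project duration μ = 33 hours. Critical path: Casting → Costume fitting → Sound mix → Color grade.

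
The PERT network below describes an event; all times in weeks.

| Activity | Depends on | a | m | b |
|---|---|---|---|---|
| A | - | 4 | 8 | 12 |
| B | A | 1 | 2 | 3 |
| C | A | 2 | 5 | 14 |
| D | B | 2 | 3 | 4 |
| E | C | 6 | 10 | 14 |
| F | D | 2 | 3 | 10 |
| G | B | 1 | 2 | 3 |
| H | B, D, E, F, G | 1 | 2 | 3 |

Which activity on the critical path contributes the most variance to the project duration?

te_A = (4 + 4·8 + 12)/6 = 48/6 = 8; σ²_A = ((12−4)/6)² = 1.778
te_B = (1 + 4·2 + 3)/6 = 12/6 = 2; σ²_B = ((3−1)/6)² = 0.111
te_C = (2 + 4·5 + 14)/6 = 36/6 = 6; σ²_C = ((14−2)/6)² = 4.000
te_D = (2 + 4·3 + 4)/6 = 18/6 = 3; σ²_D = ((4−2)/6)² = 0.111
te_E = (6 + 4·10 + 14)/6 = 60/6 = 10; σ²_E = ((14−6)/6)² = 1.778
te_F = (2 + 4·3 + 10)/6 = 24/6 = 4; σ²_F = ((10−2)/6)² = 1.778
te_G = (1 + 4·2 + 3)/6 = 12/6 = 2; σ²_G = ((3−1)/6)² = 0.111
te_H = (1 + 4·2 + 3)/6 = 12/6 = 2; σ²_H = ((3−1)/6)² = 0.111

Forward pass:
ES_A = 0; EF_A = 8
ES_B = 8; EF_B = 8+2 = 10
ES_C = 8; EF_C = 8+6 = 14
ES_D = 10; EF_D = 10+3 = 13
ES_E = 14; EF_E = 14+10 = 24
ES_F = 13; EF_F = 13+4 = 17
ES_G = 10; EF_G = 10+2 = 12
ES_H = max(EF_B=10, EF_D=13, EF_E=24, EF_F=17, EF_G=12) = 24; EF_H = 24+2 = 26
Expected project duration μ = 26 weeks. Critical path: A → C → E → H.

Variances on critical path: σ²_A=1.778, σ²_C=4.000, σ²_E=1.778, σ²_H=0.111.
Largest is σ²_C = 4.000.

C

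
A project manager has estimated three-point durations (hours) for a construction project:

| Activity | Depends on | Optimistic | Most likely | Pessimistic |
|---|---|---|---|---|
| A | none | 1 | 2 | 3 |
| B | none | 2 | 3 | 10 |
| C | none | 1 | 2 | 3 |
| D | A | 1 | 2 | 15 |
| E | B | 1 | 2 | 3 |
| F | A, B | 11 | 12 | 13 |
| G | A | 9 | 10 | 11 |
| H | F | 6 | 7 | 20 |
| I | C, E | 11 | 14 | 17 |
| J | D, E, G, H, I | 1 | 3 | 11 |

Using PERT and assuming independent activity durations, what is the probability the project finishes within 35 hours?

te_A = (1 + 4·2 + 3)/6 = 12/6 = 2; σ²_A = ((3−1)/6)² = 0.111
te_B = (2 + 4·3 + 10)/6 = 24/6 = 4; σ²_B = ((10−2)/6)² = 1.778
te_C = (1 + 4·2 + 3)/6 = 12/6 = 2; σ²_C = ((3−1)/6)² = 0.111
te_D = (1 + 4·2 + 15)/6 = 24/6 = 4; σ²_D = ((15−1)/6)² = 5.444
te_E = (1 + 4·2 + 3)/6 = 12/6 = 2; σ²_E = ((3−1)/6)² = 0.111
te_F = (11 + 4·12 + 13)/6 = 72/6 = 12; σ²_F = ((13−11)/6)² = 0.111
te_G = (9 + 4·10 + 11)/6 = 60/6 = 10; σ²_G = ((11−9)/6)² = 0.111
te_H = (6 + 4·7 + 20)/6 = 54/6 = 9; σ²_H = ((20−6)/6)² = 5.444
te_I = (11 + 4·14 + 17)/6 = 84/6 = 14; σ²_I = ((17−11)/6)² = 1.000
te_J = (1 + 4·3 + 11)/6 = 24/6 = 4; σ²_J = ((11−1)/6)² = 2.778

Forward pass:
ES_A = 0; EF_A = 2
ES_B = 0; EF_B = 4
ES_C = 0; EF_C = 2
ES_D = 2; EF_D = 2+4 = 6
ES_E = 4; EF_E = 4+2 = 6
ES_F = max(EF_A=2, EF_B=4) = 4; EF_F = 4+12 = 16
ES_G = 2; EF_G = 2+10 = 12
ES_H = 16; EF_H = 16+9 = 25
ES_I = max(EF_C=2, EF_E=6) = 6; EF_I = 6+14 = 20
ES_J = max(EF_D=6, EF_E=6, EF_G=12, EF_H=25, EF_I=20) = 25; EF_J = 25+4 = 29
Expected project duration μ = 29 hours. Critical path: B → F → H → J.

Variance along critical path = 1.778 + 0.111 + 5.444 + 2.778 = 10.111; σ = √10.111 = 3.180 hours.
Z = (35 − 29) / 3.180 = 1.887
P(T ≤ 35) = Φ(1.887) ≈ 0.970

0.970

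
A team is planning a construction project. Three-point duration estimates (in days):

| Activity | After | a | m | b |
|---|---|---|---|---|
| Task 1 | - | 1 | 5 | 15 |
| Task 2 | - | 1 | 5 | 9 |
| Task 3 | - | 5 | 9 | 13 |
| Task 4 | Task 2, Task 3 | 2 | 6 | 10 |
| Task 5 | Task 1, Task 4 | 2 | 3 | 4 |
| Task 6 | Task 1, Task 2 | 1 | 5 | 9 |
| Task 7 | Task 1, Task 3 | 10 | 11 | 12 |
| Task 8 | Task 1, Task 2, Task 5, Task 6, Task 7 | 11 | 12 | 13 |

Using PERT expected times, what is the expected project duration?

te_Task 1 = (1 + 4·5 + 15)/6 = 36/6 = 6
te_Task 2 = (1 + 4·5 + 9)/6 = 30/6 = 5
te_Task 3 = (5 + 4·9 + 13)/6 = 54/6 = 9
te_Task 4 = (2 + 4·6 + 10)/6 = 36/6 = 6
te_Task 5 = (2 + 4·3 + 4)/6 = 18/6 = 3
te_Task 6 = (1 + 4·5 + 9)/6 = 30/6 = 5
te_Task 7 = (10 + 4·11 + 12)/6 = 66/6 = 11
te_Task 8 = (11 + 4·12 + 13)/6 = 72/6 = 12

Forward pass:
ES_Task 1 = 0; EF_Task 1 = 6
ES_Task 2 = 0; EF_Task 2 = 5
ES_Task 3 = 0; EF_Task 3 = 9
ES_Task 4 = max(EF_Task 2=5, EF_Task 3=9) = 9; EF_Task 4 = 9+6 = 15
ES_Task 5 = max(EF_Task 1=6, EF_Task 4=15) = 15; EF_Task 5 = 15+3 = 18
ES_Task 6 = max(EF_Task 1=6, EF_Task 2=5) = 6; EF_Task 6 = 6+5 = 11
ES_Task 7 = max(EF_Task 1=6, EF_Task 3=9) = 9; EF_Task 7 = 9+11 = 20
ES_Task 8 = max(EF_Task 1=6, EF_Task 2=5, EF_Task 5=18, EF_Task 6=11, EF_Task 7=20) = 20; EF_Task 8 = 20+12 = 32
Expected project duration μ = 32 days. Critical path: Task 3 → Task 7 → Task 8.

32 days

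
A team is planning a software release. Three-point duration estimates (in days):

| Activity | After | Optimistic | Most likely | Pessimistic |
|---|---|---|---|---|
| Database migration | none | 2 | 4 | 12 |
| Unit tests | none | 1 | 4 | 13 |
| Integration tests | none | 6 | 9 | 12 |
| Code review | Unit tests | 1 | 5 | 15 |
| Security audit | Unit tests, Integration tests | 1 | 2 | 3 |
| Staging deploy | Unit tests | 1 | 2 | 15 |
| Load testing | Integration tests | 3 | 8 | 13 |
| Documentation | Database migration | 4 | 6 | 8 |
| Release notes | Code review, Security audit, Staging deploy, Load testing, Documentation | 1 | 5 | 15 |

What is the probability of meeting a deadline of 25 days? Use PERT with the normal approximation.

te_Database migration = (2 + 4·4 + 12)/6 = 30/6 = 5; σ²_Database migration = ((12−2)/6)² = 2.778
te_Unit tests = (1 + 4·4 + 13)/6 = 30/6 = 5; σ²_Unit tests = ((13−1)/6)² = 4.000
te_Integration tests = (6 + 4·9 + 12)/6 = 54/6 = 9; σ²_Integration tests = ((12−6)/6)² = 1.000
te_Code review = (1 + 4·5 + 15)/6 = 36/6 = 6; σ²_Code review = ((15−1)/6)² = 5.444
te_Security audit = (1 + 4·2 + 3)/6 = 12/6 = 2; σ²_Security audit = ((3−1)/6)² = 0.111
te_Staging deploy = (1 + 4·2 + 15)/6 = 24/6 = 4; σ²_Staging deploy = ((15−1)/6)² = 5.444
te_Load testing = (3 + 4·8 + 13)/6 = 48/6 = 8; σ²_Load testing = ((13−3)/6)² = 2.778
te_Documentation = (4 + 4·6 + 8)/6 = 36/6 = 6; σ²_Documentation = ((8−4)/6)² = 0.444
te_Release notes = (1 + 4·5 + 15)/6 = 36/6 = 6; σ²_Release notes = ((15−1)/6)² = 5.444

Forward pass:
ES_Database migration = 0; EF_Database migration = 5
ES_Unit tests = 0; EF_Unit tests = 5
ES_Integration tests = 0; EF_Integration tests = 9
ES_Code review = 5; EF_Code review = 5+6 = 11
ES_Security audit = max(EF_Unit tests=5, EF_Integration tests=9) = 9; EF_Security audit = 9+2 = 11
ES_Staging deploy = 5; EF_Staging deploy = 5+4 = 9
ES_Load testing = 9; EF_Load testing = 9+8 = 17
ES_Documentation = 5; EF_Documentation = 5+6 = 11
ES_Release notes = max(EF_Code review=11, EF_Security audit=11, EF_Staging deploy=9, EF_Load testing=17, EF_Documentation=11) = 17; EF_Release notes = 17+6 = 23
Expected project duration μ = 23 days. Critical path: Integration tests → Load testing → Release notes.

Variance along critical path = 1.000 + 2.778 + 5.444 = 9.222; σ = √9.222 = 3.037 days.
Z = (25 − 23) / 3.037 = 0.659
P(T ≤ 25) = Φ(0.659) ≈ 0.745

0.745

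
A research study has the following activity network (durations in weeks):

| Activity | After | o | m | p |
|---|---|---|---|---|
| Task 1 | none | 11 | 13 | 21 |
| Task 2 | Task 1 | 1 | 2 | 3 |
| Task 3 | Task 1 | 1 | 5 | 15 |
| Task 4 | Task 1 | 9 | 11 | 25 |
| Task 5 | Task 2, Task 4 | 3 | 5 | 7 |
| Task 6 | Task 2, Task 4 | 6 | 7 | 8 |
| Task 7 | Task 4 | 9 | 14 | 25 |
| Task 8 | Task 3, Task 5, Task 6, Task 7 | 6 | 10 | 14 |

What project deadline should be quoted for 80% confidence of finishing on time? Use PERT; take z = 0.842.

te_Task 1 = (11 + 4·13 + 21)/6 = 84/6 = 14; σ²_Task 1 = ((21−11)/6)² = 2.778
te_Task 2 = (1 + 4·2 + 3)/6 = 12/6 = 2; σ²_Task 2 = ((3−1)/6)² = 0.111
te_Task 3 = (1 + 4·5 + 15)/6 = 36/6 = 6; σ²_Task 3 = ((15−1)/6)² = 5.444
te_Task 4 = (9 + 4·11 + 25)/6 = 78/6 = 13; σ²_Task 4 = ((25−9)/6)² = 7.111
te_Task 5 = (3 + 4·5 + 7)/6 = 30/6 = 5; σ²_Task 5 = ((7−3)/6)² = 0.444
te_Task 6 = (6 + 4·7 + 8)/6 = 42/6 = 7; σ²_Task 6 = ((8−6)/6)² = 0.111
te_Task 7 = (9 + 4·14 + 25)/6 = 90/6 = 15; σ²_Task 7 = ((25−9)/6)² = 7.111
te_Task 8 = (6 + 4·10 + 14)/6 = 60/6 = 10; σ²_Task 8 = ((14−6)/6)² = 1.778

Forward pass:
ES_Task 1 = 0; EF_Task 1 = 14
ES_Task 2 = 14; EF_Task 2 = 14+2 = 16
ES_Task 3 = 14; EF_Task 3 = 14+6 = 20
ES_Task 4 = 14; EF_Task 4 = 14+13 = 27
ES_Task 5 = max(EF_Task 2=16, EF_Task 4=27) = 27; EF_Task 5 = 27+5 = 32
ES_Task 6 = max(EF_Task 2=16, EF_Task 4=27) = 27; EF_Task 6 = 27+7 = 34
ES_Task 7 = 27; EF_Task 7 = 27+15 = 42
ES_Task 8 = max(EF_Task 3=20, EF_Task 5=32, EF_Task 6=34, EF_Task 7=42) = 42; EF_Task 8 = 42+10 = 52
Expected project duration μ = 52 weeks. Critical path: Task 1 → Task 4 → Task 7 → Task 8.

Variance along critical path = 2.778 + 7.111 + 7.111 + 1.778 = 18.778; σ = 4.333 weeks.
D = μ + z·σ = 52 + 0.842·4.333 = 55.6 weeks

55.6 weeks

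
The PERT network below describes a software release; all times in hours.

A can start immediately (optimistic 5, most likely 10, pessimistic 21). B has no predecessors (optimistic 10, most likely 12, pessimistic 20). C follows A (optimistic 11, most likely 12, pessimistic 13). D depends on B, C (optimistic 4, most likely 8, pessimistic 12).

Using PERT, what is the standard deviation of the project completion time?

te_A = (5 + 4·10 + 21)/6 = 66/6 = 11; σ²_A = ((21−5)/6)² = 7.111
te_B = (10 + 4·12 + 20)/6 = 78/6 = 13; σ²_B = ((20−10)/6)² = 2.778
te_C = (11 + 4·12 + 13)/6 = 72/6 = 12; σ²_C = ((13−11)/6)² = 0.111
te_D = (4 + 4·8 + 12)/6 = 48/6 = 8; σ²_D = ((12−4)/6)² = 1.778

Forward pass:
ES_A = 0; EF_A = 11
ES_B = 0; EF_B = 13
ES_C = 11; EF_C = 11+12 = 23
ES_D = max(EF_B=13, EF_C=23) = 23; EF_D = 23+8 = 31
Expected project duration μ = 31 hours. Critical path: A → C → D.

Variance along critical path = 7.111 + 0.111 + 1.778 = 9.000
σ = √9.000 = 3.000 hours

3.00 hours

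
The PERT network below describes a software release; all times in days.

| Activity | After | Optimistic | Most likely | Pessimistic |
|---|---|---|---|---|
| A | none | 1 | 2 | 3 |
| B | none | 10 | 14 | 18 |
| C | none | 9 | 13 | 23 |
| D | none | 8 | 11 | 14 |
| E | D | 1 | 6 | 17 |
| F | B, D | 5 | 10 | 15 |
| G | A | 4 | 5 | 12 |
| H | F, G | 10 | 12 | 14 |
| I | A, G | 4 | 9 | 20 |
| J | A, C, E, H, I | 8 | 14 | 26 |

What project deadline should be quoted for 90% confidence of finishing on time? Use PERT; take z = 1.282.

te_A = (1 + 4·2 + 3)/6 = 12/6 = 2; σ²_A = ((3−1)/6)² = 0.111
te_B = (10 + 4·14 + 18)/6 = 84/6 = 14; σ²_B = ((18−10)/6)² = 1.778
te_C = (9 + 4·13 + 23)/6 = 84/6 = 14; σ²_C = ((23−9)/6)² = 5.444
te_D = (8 + 4·11 + 14)/6 = 66/6 = 11; σ²_D = ((14−8)/6)² = 1.000
te_E = (1 + 4·6 + 17)/6 = 42/6 = 7; σ²_E = ((17−1)/6)² = 7.111
te_F = (5 + 4·10 + 15)/6 = 60/6 = 10; σ²_F = ((15−5)/6)² = 2.778
te_G = (4 + 4·5 + 12)/6 = 36/6 = 6; σ²_G = ((12−4)/6)² = 1.778
te_H = (10 + 4·12 + 14)/6 = 72/6 = 12; σ²_H = ((14−10)/6)² = 0.444
te_I = (4 + 4·9 + 20)/6 = 60/6 = 10; σ²_I = ((20−4)/6)² = 7.111
te_J = (8 + 4·14 + 26)/6 = 90/6 = 15; σ²_J = ((26−8)/6)² = 9.000

Forward pass:
ES_A = 0; EF_A = 2
ES_B = 0; EF_B = 14
ES_C = 0; EF_C = 14
ES_D = 0; EF_D = 11
ES_E = 11; EF_E = 11+7 = 18
ES_F = max(EF_B=14, EF_D=11) = 14; EF_F = 14+10 = 24
ES_G = 2; EF_G = 2+6 = 8
ES_H = max(EF_F=24, EF_G=8) = 24; EF_H = 24+12 = 36
ES_I = max(EF_A=2, EF_G=8) = 8; EF_I = 8+10 = 18
ES_J = max(EF_A=2, EF_C=14, EF_E=18, EF_H=36, EF_I=18) = 36; EF_J = 36+15 = 51
Expected project duration μ = 51 days. Critical path: B → F → H → J.

Variance along critical path = 1.778 + 2.778 + 0.444 + 9.000 = 14.000; σ = 3.742 days.
D = μ + z·σ = 51 + 1.282·3.742 = 55.8 days

55.8 days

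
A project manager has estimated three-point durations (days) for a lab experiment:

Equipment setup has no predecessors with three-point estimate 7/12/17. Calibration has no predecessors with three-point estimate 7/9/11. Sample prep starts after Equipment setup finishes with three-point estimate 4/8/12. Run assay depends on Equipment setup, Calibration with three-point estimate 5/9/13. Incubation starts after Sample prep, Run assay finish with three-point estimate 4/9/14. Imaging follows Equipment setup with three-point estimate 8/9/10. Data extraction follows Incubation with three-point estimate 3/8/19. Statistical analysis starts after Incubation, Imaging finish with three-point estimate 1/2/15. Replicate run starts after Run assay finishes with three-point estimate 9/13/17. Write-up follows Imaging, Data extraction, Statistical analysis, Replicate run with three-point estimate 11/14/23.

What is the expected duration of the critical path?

54 days

te_Equipment setup = (7 + 4·12 + 17)/6 = 72/6 = 12
te_Calibration = (7 + 4·9 + 11)/6 = 54/6 = 9
te_Sample prep = (4 + 4·8 + 12)/6 = 48/6 = 8
te_Run assay = (5 + 4·9 + 13)/6 = 54/6 = 9
te_Incubation = (4 + 4·9 + 14)/6 = 54/6 = 9
te_Imaging = (8 + 4·9 + 10)/6 = 54/6 = 9
te_Data extraction = (3 + 4·8 + 19)/6 = 54/6 = 9
te_Statistical analysis = (1 + 4·2 + 15)/6 = 24/6 = 4
te_Replicate run = (9 + 4·13 + 17)/6 = 78/6 = 13
te_Write-up = (11 + 4·14 + 23)/6 = 90/6 = 15

Forward pass:
ES_Equipment setup = 0; EF_Equipment setup = 12
ES_Calibration = 0; EF_Calibration = 9
ES_Sample prep = 12; EF_Sample prep = 12+8 = 20
ES_Run assay = max(EF_Equipment setup=12, EF_Calibration=9) = 12; EF_Run assay = 12+9 = 21
ES_Incubation = max(EF_Sample prep=20, EF_Run assay=21) = 21; EF_Incubation = 21+9 = 30
ES_Imaging = 12; EF_Imaging = 12+9 = 21
ES_Data extraction = 30; EF_Data extraction = 30+9 = 39
ES_Statistical analysis = max(EF_Incubation=30, EF_Imaging=21) = 30; EF_Statistical analysis = 30+4 = 34
ES_Replicate run = 21; EF_Replicate run = 21+13 = 34
ES_Write-up = max(EF_Imaging=21, EF_Data extraction=39, EF_Statistical analysis=34, EF_Replicate run=34) = 39; EF_Write-up = 39+15 = 54
Expected project duration μ = 54 days. Critical path: Equipment setup → Run assay → Incubation → Data extraction → Write-up.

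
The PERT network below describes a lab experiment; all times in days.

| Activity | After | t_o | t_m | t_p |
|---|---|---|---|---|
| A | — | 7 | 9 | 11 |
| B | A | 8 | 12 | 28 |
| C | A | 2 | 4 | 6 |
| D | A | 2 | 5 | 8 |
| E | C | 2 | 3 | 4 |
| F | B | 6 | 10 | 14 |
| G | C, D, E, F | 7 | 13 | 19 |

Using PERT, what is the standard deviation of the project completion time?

4.16 days

te_A = (7 + 4·9 + 11)/6 = 54/6 = 9; σ²_A = ((11−7)/6)² = 0.444
te_B = (8 + 4·12 + 28)/6 = 84/6 = 14; σ²_B = ((28−8)/6)² = 11.111
te_C = (2 + 4·4 + 6)/6 = 24/6 = 4; σ²_C = ((6−2)/6)² = 0.444
te_D = (2 + 4·5 + 8)/6 = 30/6 = 5; σ²_D = ((8−2)/6)² = 1.000
te_E = (2 + 4·3 + 4)/6 = 18/6 = 3; σ²_E = ((4−2)/6)² = 0.111
te_F = (6 + 4·10 + 14)/6 = 60/6 = 10; σ²_F = ((14−6)/6)² = 1.778
te_G = (7 + 4·13 + 19)/6 = 78/6 = 13; σ²_G = ((19−7)/6)² = 4.000

Forward pass:
ES_A = 0; EF_A = 9
ES_B = 9; EF_B = 9+14 = 23
ES_C = 9; EF_C = 9+4 = 13
ES_D = 9; EF_D = 9+5 = 14
ES_E = 13; EF_E = 13+3 = 16
ES_F = 23; EF_F = 23+10 = 33
ES_G = max(EF_C=13, EF_D=14, EF_E=16, EF_F=33) = 33; EF_G = 33+13 = 46
Expected project duration μ = 46 days. Critical path: A → B → F → G.

Variance along critical path = 0.444 + 11.111 + 1.778 + 4.000 = 17.333
σ = √17.333 = 4.163 days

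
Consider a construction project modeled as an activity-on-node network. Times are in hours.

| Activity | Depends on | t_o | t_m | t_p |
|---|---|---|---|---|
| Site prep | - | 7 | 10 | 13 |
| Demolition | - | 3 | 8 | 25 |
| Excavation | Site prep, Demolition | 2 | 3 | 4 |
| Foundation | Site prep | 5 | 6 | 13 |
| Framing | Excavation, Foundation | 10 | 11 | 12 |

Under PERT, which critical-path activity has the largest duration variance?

te_Site prep = (7 + 4·10 + 13)/6 = 60/6 = 10; σ²_Site prep = ((13−7)/6)² = 1.000
te_Demolition = (3 + 4·8 + 25)/6 = 60/6 = 10; σ²_Demolition = ((25−3)/6)² = 13.444
te_Excavation = (2 + 4·3 + 4)/6 = 18/6 = 3; σ²_Excavation = ((4−2)/6)² = 0.111
te_Foundation = (5 + 4·6 + 13)/6 = 42/6 = 7; σ²_Foundation = ((13−5)/6)² = 1.778
te_Framing = (10 + 4·11 + 12)/6 = 66/6 = 11; σ²_Framing = ((12−10)/6)² = 0.111

Forward pass:
ES_Site prep = 0; EF_Site prep = 10
ES_Demolition = 0; EF_Demolition = 10
ES_Excavation = max(EF_Site prep=10, EF_Demolition=10) = 10; EF_Excavation = 10+3 = 13
ES_Foundation = 10; EF_Foundation = 10+7 = 17
ES_Framing = max(EF_Excavation=13, EF_Foundation=17) = 17; EF_Framing = 17+11 = 28
Expected project duration μ = 28 hours. Critical path: Site prep → Foundation → Framing.

Variances on critical path: σ²_Site prep=1.000, σ²_Foundation=1.778, σ²_Framing=0.111.
Largest is σ²_Foundation = 1.778.

Foundation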